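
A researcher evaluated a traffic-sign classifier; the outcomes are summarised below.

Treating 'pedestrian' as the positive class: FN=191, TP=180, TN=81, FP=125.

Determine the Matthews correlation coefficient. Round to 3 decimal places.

MCC = (TP·TN − FP·FN) / √((TP+FP)(TP+FN)(TN+FP)(TN+FN))
Numerator = 180·81 − 125·191 = -9295
Denominator = √(305·371·206·272) = √6340300960 = 79626.0068
MCC = -9295 / 79626.0068 = -0.117

-0.117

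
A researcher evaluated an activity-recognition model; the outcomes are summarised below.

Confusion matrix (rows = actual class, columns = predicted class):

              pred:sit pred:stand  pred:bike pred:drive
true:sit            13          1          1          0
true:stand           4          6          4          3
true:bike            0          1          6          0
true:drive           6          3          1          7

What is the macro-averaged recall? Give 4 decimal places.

0.6221

Per-class recall (TP/(TP+FN)):
  sit: TP=13, FN=1+1+0=2 → 13/15 = 0.86667
  stand: TP=6, FN=4+4+3=11 → 6/17 = 0.35294
  bike: TP=6, FN=0+1+0=1 → 6/7 = 0.85714
  drive: TP=7, FN=6+3+1=10 → 7/17 = 0.41176
Macro-recall = mean = (0.86667 + 0.35294 + 0.85714 + 0.41176) / 4 = 0.6221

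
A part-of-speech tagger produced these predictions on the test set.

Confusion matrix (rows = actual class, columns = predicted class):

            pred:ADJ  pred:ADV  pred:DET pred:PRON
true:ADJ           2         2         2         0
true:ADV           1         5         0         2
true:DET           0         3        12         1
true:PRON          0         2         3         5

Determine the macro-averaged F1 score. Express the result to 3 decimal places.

Per-class F1 score (2·TP/(2·TP+FP+FN)):
  ADJ: TP=2, FP=1+0+0=1, FN=2+2+0=4 → 4/9 = 0.4444
  ADV: TP=5, FP=2+3+2=7, FN=1+0+2=3 → 10/20 = 0.5000
  DET: TP=12, FP=2+0+3=5, FN=0+3+1=4 → 24/33 = 0.7273
  PRON: TP=5, FP=0+2+1=3, FN=0+2+3=5 → 10/18 = 0.5556
Macro-F1 score = mean = (0.4444 + 0.5000 + 0.7273 + 0.5556) / 4 = 0.557

0.557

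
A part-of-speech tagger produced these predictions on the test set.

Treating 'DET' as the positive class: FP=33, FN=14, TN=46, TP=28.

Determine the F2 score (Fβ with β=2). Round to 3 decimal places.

Fβ = (1+β²)·TP / ((1+β²)·TP + β²·FN + FP), with β²=4
= 5·28 / (5·28 + 4·14 + 33) = 0.611

0.611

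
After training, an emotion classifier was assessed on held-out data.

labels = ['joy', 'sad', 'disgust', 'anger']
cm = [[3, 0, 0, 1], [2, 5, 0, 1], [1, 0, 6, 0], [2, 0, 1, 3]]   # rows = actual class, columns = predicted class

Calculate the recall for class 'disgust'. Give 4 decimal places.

Take TP from the diagonal, FP from the rest of the 'disgust' prediction marginal, FN from the rest of the 'disgust' actual marginal.
recall = TP/(TP+FN).
disgust: TP=6, FN=1+0+0=1 → 6/7 = 0.85714

0.8571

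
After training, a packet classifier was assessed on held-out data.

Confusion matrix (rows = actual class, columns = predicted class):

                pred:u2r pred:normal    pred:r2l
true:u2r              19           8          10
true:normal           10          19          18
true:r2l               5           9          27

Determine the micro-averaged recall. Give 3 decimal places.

0.520

Micro-averaging pools counts across classes: ΣTP=65, ΣFP=60, ΣFN=60.
Micro-recall = TP/(TP+FN) on pooled counts = 0.520 (equals overall accuracy in single-label multiclass).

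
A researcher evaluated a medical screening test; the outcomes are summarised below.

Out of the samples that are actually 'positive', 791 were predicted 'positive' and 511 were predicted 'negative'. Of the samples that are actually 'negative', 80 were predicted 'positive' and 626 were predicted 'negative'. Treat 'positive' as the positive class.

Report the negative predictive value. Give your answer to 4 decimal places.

0.5506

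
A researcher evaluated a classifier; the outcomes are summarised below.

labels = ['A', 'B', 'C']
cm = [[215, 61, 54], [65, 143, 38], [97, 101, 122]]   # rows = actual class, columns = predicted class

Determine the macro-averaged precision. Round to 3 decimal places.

Per-class precision (TP/(TP+FP)):
  A: TP=215, FP=65+97=162 → 215/377 = 0.5703
  B: TP=143, FP=61+101=162 → 143/305 = 0.4689
  C: TP=122, FP=54+38=92 → 122/214 = 0.5701
Macro-precision = mean = (0.5703 + 0.4689 + 0.5701) / 3 = 0.536

0.536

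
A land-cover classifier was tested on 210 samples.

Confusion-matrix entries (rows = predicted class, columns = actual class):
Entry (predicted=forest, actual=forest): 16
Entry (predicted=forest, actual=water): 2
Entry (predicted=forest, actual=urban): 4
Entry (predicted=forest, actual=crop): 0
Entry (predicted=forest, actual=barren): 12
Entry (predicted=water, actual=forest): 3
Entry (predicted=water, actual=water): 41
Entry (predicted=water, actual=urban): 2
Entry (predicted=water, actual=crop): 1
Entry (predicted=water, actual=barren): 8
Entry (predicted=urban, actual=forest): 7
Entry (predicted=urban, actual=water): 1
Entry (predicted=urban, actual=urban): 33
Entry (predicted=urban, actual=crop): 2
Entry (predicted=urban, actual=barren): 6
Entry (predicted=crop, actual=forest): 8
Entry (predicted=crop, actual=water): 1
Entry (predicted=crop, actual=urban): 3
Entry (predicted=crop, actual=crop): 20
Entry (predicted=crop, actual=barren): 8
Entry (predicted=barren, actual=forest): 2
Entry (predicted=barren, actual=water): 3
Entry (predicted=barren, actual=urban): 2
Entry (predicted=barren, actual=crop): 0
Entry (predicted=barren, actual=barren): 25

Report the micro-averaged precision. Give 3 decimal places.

Micro-averaging pools counts across classes: ΣTP=135, ΣFP=75, ΣFN=75.
Micro-precision = TP/(TP+FP) on pooled counts = 0.643 (equals overall accuracy in single-label multiclass).

0.643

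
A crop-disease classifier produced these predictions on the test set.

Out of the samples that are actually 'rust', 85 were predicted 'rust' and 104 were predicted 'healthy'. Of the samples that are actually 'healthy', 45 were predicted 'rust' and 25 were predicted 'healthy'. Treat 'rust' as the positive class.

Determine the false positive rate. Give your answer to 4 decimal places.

FPR = FP/(FP+TN) = 45/(45+25) = 0.6429

0.6429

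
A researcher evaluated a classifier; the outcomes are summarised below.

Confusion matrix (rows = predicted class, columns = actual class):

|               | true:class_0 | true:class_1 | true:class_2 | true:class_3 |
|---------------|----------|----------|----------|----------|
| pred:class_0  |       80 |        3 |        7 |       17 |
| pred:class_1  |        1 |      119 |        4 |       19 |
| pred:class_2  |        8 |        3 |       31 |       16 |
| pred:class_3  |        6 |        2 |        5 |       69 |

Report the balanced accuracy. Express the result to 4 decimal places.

Balanced accuracy = mean of per-class recall.
  class_0: recall = 80/95 = 0.84211
  class_1: recall = 119/127 = 0.93701
  class_2: recall = 31/47 = 0.65957
  class_3: recall = 69/121 = 0.57025
Mean = (0.84211 + 0.93701 + 0.65957 + 0.57025) / 4 = 0.7522

0.7522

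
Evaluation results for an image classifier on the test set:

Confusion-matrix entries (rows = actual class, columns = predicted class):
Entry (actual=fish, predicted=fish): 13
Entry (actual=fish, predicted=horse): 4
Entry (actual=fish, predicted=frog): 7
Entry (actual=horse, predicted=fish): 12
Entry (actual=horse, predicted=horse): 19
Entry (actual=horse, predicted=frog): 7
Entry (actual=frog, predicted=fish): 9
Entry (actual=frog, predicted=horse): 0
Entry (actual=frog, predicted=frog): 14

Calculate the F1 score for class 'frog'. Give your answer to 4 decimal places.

0.5490

One-vs-rest for 'frog': TP = diagonal; FP = other classes predicted 'frog'; FN = 'frog' predicted as other.
F1 score = 2·TP/(2·TP+FP+FN).
frog: TP=14, FP=7+7=14, FN=9+0=9 → 28/51 = 0.54902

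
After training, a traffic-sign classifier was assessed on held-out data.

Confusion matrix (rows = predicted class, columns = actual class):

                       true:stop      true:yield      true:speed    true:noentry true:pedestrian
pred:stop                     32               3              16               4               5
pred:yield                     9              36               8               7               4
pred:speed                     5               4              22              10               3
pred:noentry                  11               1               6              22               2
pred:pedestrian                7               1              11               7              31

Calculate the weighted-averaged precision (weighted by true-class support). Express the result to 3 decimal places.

Per-class precision (TP/(TP+FP)):
  stop: TP=32, FP=3+16+4+5=28 → 32/60 = 0.5333
  yield: TP=36, FP=9+8+7+4=28 → 36/64 = 0.5625
  speed: TP=22, FP=5+4+10+3=22 → 22/44 = 0.5000
  noentry: TP=22, FP=11+1+6+2=20 → 22/42 = 0.5238
  pedestrian: TP=31, FP=7+1+11+7=26 → 31/57 = 0.5439
Weighted-precision = Σ (supportᵢ/N)·precisionᵢ with N=267: (64/267)·0.5333 + (45/267)·0.5625 + (63/267)·0.5000 + (50/267)·0.5238 + (45/267)·0.5439 = 0.530

0.530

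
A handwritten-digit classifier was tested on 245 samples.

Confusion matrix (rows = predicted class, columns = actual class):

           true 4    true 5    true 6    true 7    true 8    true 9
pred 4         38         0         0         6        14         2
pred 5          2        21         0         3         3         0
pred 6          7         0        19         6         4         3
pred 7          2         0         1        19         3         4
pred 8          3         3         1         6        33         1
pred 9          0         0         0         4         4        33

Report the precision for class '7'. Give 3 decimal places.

0.655

precision = TP/(TP+FP).
7: TP=19, FP=2+0+1+3+4=10 → 19/29 = 0.6552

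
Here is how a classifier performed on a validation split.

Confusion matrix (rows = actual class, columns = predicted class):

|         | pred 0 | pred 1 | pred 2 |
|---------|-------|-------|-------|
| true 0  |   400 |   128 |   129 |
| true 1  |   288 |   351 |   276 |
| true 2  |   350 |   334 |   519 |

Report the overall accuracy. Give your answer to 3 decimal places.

Accuracy = trace / total = (400+351+519=1270) / 2775 = 1270/2775 = 0.458

0.458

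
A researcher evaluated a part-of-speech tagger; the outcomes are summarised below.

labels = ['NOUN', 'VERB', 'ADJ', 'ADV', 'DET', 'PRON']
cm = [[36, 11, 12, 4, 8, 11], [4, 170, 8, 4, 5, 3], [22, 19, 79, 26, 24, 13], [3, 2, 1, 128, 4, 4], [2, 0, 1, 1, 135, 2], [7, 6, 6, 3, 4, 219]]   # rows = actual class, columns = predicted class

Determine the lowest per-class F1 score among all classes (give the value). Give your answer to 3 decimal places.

0.462

Per-class F1 score (2·TP/(2·TP+FP+FN)):
  NOUN: TP=36, FP=4+22+3+2+7=38, FN=11+12+4+8+11=46 → 72/156 = 0.4615
  VERB: TP=170, FP=11+19+2+0+6=38, FN=4+8+4+5+3=24 → 340/402 = 0.8458
  ADJ: TP=79, FP=12+8+1+1+6=28, FN=22+19+26+24+13=104 → 158/290 = 0.5448
  ADV: TP=128, FP=4+4+26+1+3=38, FN=3+2+1+4+4=14 → 256/308 = 0.8312
  DET: TP=135, FP=8+5+24+4+4=45, FN=2+0+1+1+2=6 → 270/321 = 0.8411
  PRON: TP=219, FP=11+3+13+4+2=33, FN=7+6+6+3+4=26 → 438/497 = 0.8813
Lowest is class 'NOUN' with F1 score = 0.462.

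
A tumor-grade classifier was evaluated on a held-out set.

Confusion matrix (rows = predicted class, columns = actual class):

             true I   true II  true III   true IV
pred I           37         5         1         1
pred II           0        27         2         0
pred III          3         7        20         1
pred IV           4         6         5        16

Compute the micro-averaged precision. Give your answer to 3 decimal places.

0.741

Micro-averaging pools counts across classes: ΣTP=100, ΣFP=35, ΣFN=35.
Micro-precision = TP/(TP+FP) on pooled counts = 0.741 (equals overall accuracy in single-label multiclass).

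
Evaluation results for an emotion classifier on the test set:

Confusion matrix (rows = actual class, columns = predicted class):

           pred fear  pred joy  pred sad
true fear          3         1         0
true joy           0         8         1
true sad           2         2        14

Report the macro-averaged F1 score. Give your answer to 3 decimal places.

Per-class F1 score (2·TP/(2·TP+FP+FN)):
  fear: TP=3, FP=0+2=2, FN=1+0=1 → 6/9 = 0.6667
  joy: TP=8, FP=1+2=3, FN=0+1=1 → 16/20 = 0.8000
  sad: TP=14, FP=0+1=1, FN=2+2=4 → 28/33 = 0.8485
Macro-F1 score = mean = (0.6667 + 0.8000 + 0.8485) / 3 = 0.772

0.772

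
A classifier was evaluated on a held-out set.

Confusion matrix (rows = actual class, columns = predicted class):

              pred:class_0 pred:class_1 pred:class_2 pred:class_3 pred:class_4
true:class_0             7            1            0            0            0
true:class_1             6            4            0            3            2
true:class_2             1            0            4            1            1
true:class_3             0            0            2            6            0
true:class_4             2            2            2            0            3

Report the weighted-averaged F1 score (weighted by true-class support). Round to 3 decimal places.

Per-class F1 score (2·TP/(2·TP+FP+FN)):
  class_0: TP=7, FP=6+1+0+2=9, FN=1+0+0+0=1 → 14/24 = 0.5833
  class_1: TP=4, FP=1+0+0+2=3, FN=6+0+3+2=11 → 8/22 = 0.3636
  class_2: TP=4, FP=0+0+2+2=4, FN=1+0+1+1=3 → 8/15 = 0.5333
  class_3: TP=6, FP=0+3+1+0=4, FN=0+0+2+0=2 → 12/18 = 0.6667
  class_4: TP=3, FP=0+2+1+0=3, FN=2+2+2+0=6 → 6/15 = 0.4000
Weighted-F1 score = Σ (supportᵢ/N)·F1 scoreᵢ with N=47: (8/47)·0.5833 + (15/47)·0.3636 + (7/47)·0.5333 + (8/47)·0.6667 + (9/47)·0.4000 = 0.485

0.485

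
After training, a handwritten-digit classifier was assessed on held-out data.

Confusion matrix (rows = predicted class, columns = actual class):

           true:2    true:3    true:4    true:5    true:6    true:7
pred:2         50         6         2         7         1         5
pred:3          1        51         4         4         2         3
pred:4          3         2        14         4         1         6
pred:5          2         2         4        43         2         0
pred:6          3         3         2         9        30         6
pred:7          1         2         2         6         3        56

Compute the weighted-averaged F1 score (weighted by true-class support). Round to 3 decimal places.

Per-class F1 score (2·TP/(2·TP+FP+FN)):
  2: TP=50, FP=6+2+7+1+5=21, FN=1+3+2+3+1=10 → 100/131 = 0.7634
  3: TP=51, FP=1+4+4+2+3=14, FN=6+2+2+3+2=15 → 102/131 = 0.7786
  4: TP=14, FP=3+2+4+1+6=16, FN=2+4+4+2+2=14 → 28/58 = 0.4828
  5: TP=43, FP=2+2+4+2+0=10, FN=7+4+4+9+6=30 → 86/126 = 0.6825
  6: TP=30, FP=3+3+2+9+6=23, FN=1+2+1+2+3=9 → 60/92 = 0.6522
  7: TP=56, FP=1+2+2+6+3=14, FN=5+3+6+0+6=20 → 112/146 = 0.7671
Weighted-F1 score = Σ (supportᵢ/N)·F1 scoreᵢ with N=342: (60/342)·0.7634 + (66/342)·0.7786 + (28/342)·0.4828 + (73/342)·0.6825 + (39/342)·0.6522 + (76/342)·0.7671 = 0.714

0.714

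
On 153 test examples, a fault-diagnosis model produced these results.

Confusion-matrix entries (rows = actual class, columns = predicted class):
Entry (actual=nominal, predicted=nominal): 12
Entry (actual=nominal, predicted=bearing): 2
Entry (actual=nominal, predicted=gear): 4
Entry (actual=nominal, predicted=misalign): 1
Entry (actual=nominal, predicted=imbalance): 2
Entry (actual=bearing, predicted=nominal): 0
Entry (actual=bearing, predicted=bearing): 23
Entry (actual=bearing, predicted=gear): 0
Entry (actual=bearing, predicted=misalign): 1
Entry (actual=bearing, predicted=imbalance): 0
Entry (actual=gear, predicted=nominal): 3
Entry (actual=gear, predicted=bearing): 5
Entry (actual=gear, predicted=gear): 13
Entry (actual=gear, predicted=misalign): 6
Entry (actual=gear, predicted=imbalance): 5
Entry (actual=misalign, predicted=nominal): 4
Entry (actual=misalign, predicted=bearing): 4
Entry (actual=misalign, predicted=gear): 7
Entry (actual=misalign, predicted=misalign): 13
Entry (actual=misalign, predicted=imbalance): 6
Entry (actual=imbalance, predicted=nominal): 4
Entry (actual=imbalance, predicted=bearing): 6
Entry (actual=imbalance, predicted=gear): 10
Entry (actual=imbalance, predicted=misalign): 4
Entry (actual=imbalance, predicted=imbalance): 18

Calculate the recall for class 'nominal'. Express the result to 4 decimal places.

Take TP from the diagonal, FP from the rest of the 'nominal' prediction marginal, FN from the rest of the 'nominal' actual marginal.
recall = TP/(TP+FN).
nominal: TP=12, FN=2+4+1+2=9 → 12/21 = 0.57143

0.5714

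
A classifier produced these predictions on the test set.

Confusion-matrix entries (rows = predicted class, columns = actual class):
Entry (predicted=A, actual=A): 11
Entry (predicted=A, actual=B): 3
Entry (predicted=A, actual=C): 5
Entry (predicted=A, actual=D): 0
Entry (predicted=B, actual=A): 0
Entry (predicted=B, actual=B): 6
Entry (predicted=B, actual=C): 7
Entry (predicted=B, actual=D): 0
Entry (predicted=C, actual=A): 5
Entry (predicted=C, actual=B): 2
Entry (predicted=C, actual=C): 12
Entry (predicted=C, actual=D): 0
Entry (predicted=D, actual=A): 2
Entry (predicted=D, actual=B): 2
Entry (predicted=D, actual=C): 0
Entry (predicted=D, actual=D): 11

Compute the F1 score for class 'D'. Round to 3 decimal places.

0.846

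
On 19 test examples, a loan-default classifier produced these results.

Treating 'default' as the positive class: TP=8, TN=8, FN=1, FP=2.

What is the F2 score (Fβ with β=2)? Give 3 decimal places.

Fβ = (1+β²)·TP / ((1+β²)·TP + β²·FN + FP), with β²=4
= 5·8 / (5·8 + 4·1 + 2) = 0.870

0.870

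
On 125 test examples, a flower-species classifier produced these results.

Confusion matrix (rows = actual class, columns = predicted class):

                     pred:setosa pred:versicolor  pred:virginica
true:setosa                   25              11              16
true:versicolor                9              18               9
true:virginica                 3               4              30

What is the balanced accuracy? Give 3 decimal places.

Balanced accuracy = mean of per-class recall.
  setosa: recall = 25/52 = 0.4808
  versicolor: recall = 18/36 = 0.5000
  virginica: recall = 30/37 = 0.8108
Mean = (0.4808 + 0.5000 + 0.8108) / 3 = 0.597

0.597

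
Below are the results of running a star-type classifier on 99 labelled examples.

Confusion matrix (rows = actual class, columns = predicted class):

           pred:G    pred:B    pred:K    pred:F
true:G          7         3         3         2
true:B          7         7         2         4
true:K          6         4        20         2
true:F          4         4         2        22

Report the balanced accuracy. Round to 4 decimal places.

0.5323

Balanced accuracy = mean of per-class recall.
  G: recall = 7/15 = 0.46667
  B: recall = 7/20 = 0.35000
  K: recall = 20/32 = 0.62500
  F: recall = 22/32 = 0.68750
Mean = (0.46667 + 0.35000 + 0.62500 + 0.68750) / 4 = 0.5323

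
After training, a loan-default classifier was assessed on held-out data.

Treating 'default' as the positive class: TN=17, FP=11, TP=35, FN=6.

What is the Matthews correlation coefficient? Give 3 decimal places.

0.480

MCC = (TP·TN − FP·FN) / √((TP+FP)(TP+FN)(TN+FP)(TN+FN))
Numerator = 35·17 − 11·6 = 529
Denominator = √(46·41·28·23) = √1214584 = 1102.0817
MCC = 529 / 1102.0817 = 0.480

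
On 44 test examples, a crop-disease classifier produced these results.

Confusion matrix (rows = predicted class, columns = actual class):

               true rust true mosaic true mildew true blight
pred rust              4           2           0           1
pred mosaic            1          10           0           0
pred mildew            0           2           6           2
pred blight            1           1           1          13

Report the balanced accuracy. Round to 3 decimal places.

Balanced accuracy = mean of per-class recall.
  rust: recall = 4/6 = 0.6667
  mosaic: recall = 10/15 = 0.6667
  mildew: recall = 6/7 = 0.8571
  blight: recall = 13/16 = 0.8125
Mean = (0.6667 + 0.6667 + 0.8571 + 0.8125) / 4 = 0.751

0.751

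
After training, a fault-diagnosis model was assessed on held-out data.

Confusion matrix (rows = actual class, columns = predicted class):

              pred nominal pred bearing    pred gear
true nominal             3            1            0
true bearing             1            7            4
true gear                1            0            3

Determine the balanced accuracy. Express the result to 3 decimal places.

0.694

Balanced accuracy = mean of per-class recall.
  nominal: recall = 3/4 = 0.7500
  bearing: recall = 7/12 = 0.5833
  gear: recall = 3/4 = 0.7500
Mean = (0.7500 + 0.5833 + 0.7500) / 3 = 0.694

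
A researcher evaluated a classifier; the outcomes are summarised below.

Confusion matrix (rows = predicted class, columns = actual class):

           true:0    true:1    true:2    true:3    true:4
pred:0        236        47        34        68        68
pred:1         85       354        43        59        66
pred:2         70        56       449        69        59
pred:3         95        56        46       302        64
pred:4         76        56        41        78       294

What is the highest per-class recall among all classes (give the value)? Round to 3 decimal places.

0.732

Per-class recall (TP/(TP+FN)):
  0: TP=236, FN=85+70+95+76=326 → 236/562 = 0.4199
  1: TP=354, FN=47+56+56+56=215 → 354/569 = 0.6221
  2: TP=449, FN=34+43+46+41=164 → 449/613 = 0.7325
  3: TP=302, FN=68+59+69+78=274 → 302/576 = 0.5243
  4: TP=294, FN=68+66+59+64=257 → 294/551 = 0.5336
Highest is class '2' with recall = 0.732.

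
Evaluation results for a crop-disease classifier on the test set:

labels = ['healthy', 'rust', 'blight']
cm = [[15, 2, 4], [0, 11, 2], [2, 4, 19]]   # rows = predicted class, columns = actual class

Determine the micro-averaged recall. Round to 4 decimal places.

Micro-averaging pools counts across classes: ΣTP=45, ΣFP=14, ΣFN=14.
Micro-recall = TP/(TP+FN) on pooled counts = 0.7627 (equals overall accuracy in single-label multiclass).

0.7627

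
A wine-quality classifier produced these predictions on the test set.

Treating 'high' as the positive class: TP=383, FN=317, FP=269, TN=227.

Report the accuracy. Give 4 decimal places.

Accuracy = (TP+TN)/N = (383+227)/1196 = 0.5100

0.5100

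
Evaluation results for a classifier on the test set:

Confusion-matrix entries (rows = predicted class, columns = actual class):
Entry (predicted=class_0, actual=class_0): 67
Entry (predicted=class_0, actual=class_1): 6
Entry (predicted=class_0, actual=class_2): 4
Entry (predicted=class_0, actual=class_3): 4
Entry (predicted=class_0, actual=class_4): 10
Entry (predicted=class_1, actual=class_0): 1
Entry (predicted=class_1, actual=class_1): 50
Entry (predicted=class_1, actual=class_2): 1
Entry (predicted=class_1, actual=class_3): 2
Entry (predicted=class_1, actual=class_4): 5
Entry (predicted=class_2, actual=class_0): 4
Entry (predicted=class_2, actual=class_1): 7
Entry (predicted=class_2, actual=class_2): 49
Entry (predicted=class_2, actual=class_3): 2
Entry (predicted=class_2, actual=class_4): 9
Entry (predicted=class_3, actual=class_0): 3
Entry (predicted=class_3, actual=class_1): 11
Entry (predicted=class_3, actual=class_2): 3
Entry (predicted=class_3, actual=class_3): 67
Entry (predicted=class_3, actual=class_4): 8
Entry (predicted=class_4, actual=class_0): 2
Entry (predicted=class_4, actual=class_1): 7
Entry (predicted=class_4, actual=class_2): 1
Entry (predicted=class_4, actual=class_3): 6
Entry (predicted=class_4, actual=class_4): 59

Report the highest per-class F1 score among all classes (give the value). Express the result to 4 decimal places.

0.7976

Per-class F1 score (2·TP/(2·TP+FP+FN)):
  class_0: TP=67, FP=6+4+4+10=24, FN=1+4+3+2=10 → 134/168 = 0.79762
  class_1: TP=50, FP=1+1+2+5=9, FN=6+7+11+7=31 → 100/140 = 0.71429
  class_2: TP=49, FP=4+7+2+9=22, FN=4+1+3+1=9 → 98/129 = 0.75969
  class_3: TP=67, FP=3+11+3+8=25, FN=4+2+2+6=14 → 134/173 = 0.77457
  class_4: TP=59, FP=2+7+1+6=16, FN=10+5+9+8=32 → 118/166 = 0.71084
Highest is class 'class_0' with F1 score = 0.7976.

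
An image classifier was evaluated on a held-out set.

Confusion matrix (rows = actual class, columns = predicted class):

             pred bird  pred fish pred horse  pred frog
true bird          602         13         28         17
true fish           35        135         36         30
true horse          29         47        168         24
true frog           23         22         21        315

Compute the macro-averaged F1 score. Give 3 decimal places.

0.739

Per-class F1 score (2·TP/(2·TP+FP+FN)):
  bird: TP=602, FP=35+29+23=87, FN=13+28+17=58 → 1204/1349 = 0.8925
  fish: TP=135, FP=13+47+22=82, FN=35+36+30=101 → 270/453 = 0.5960
  horse: TP=168, FP=28+36+21=85, FN=29+47+24=100 → 336/521 = 0.6449
  frog: TP=315, FP=17+30+24=71, FN=23+22+21=66 → 630/767 = 0.8214
Macro-F1 score = mean = (0.8925 + 0.5960 + 0.6449 + 0.8214) / 4 = 0.739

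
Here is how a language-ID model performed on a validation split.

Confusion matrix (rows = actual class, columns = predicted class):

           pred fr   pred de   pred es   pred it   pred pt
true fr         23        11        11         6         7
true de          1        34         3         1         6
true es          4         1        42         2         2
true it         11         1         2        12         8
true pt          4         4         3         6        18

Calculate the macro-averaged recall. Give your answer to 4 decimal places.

0.5686

Per-class recall (TP/(TP+FN)):
  fr: TP=23, FN=11+11+6+7=35 → 23/58 = 0.39655
  de: TP=34, FN=1+3+1+6=11 → 34/45 = 0.75556
  es: TP=42, FN=4+1+2+2=9 → 42/51 = 0.82353
  it: TP=12, FN=11+1+2+8=22 → 12/34 = 0.35294
  pt: TP=18, FN=4+4+3+6=17 → 18/35 = 0.51429
Macro-recall = mean = (0.39655 + 0.75556 + 0.82353 + 0.35294 + 0.51429) / 5 = 0.5686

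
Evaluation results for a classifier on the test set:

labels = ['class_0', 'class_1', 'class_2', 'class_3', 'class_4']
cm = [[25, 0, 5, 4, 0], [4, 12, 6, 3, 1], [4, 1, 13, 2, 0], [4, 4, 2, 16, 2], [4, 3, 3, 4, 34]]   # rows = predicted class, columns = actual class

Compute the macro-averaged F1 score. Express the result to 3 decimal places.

Per-class F1 score (2·TP/(2·TP+FP+FN)):
  class_0: TP=25, FP=0+5+4+0=9, FN=4+4+4+4=16 → 50/75 = 0.6667
  class_1: TP=12, FP=4+6+3+1=14, FN=0+1+4+3=8 → 24/46 = 0.5217
  class_2: TP=13, FP=4+1+2+0=7, FN=5+6+2+3=16 → 26/49 = 0.5306
  class_3: TP=16, FP=4+4+2+2=12, FN=4+3+2+4=13 → 32/57 = 0.5614
  class_4: TP=34, FP=4+3+3+4=14, FN=0+1+0+2=3 → 68/85 = 0.8000
Macro-F1 score = mean = (0.6667 + 0.5217 + 0.5306 + 0.5614 + 0.8000) / 5 = 0.616

0.616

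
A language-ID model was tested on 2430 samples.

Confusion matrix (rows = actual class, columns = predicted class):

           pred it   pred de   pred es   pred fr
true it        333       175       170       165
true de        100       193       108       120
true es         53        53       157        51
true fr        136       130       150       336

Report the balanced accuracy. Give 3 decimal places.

Balanced accuracy = mean of per-class recall.
  it: recall = 333/843 = 0.3950
  de: recall = 193/521 = 0.3704
  es: recall = 157/314 = 0.5000
  fr: recall = 336/752 = 0.4468
Mean = (0.3950 + 0.3704 + 0.5000 + 0.4468) / 4 = 0.428

0.428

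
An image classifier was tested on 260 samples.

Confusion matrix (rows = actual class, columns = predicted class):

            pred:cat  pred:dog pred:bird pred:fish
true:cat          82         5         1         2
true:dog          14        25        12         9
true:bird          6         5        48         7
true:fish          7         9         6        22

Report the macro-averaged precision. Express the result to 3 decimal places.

0.647

Per-class precision (TP/(TP+FP)):
  cat: TP=82, FP=14+6+7=27 → 82/109 = 0.7523
  dog: TP=25, FP=5+5+9=19 → 25/44 = 0.5682
  bird: TP=48, FP=1+12+6=19 → 48/67 = 0.7164
  fish: TP=22, FP=2+9+7=18 → 22/40 = 0.5500
Macro-precision = mean = (0.7523 + 0.5682 + 0.7164 + 0.5500) / 4 = 0.647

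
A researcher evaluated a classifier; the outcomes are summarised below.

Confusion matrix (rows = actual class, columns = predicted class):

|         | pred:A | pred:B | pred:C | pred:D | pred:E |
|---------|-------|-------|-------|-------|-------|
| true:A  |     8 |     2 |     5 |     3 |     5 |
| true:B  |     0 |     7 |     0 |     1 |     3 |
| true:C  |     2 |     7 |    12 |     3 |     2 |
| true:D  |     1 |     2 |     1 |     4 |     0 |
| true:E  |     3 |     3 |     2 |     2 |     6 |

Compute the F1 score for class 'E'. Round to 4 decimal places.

0.3750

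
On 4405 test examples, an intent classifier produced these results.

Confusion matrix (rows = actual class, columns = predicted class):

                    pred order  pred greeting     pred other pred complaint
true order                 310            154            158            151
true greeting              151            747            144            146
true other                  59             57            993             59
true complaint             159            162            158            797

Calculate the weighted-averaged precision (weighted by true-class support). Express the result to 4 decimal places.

0.6414

Per-class precision (TP/(TP+FP)):
  order: TP=310, FP=151+59+159=369 → 310/679 = 0.45655
  greeting: TP=747, FP=154+57+162=373 → 747/1120 = 0.66696
  other: TP=993, FP=158+144+158=460 → 993/1453 = 0.68341
  complaint: TP=797, FP=151+146+59=356 → 797/1153 = 0.69124
Weighted-precision = Σ (supportᵢ/N)·precisionᵢ with N=4405: (773/4405)·0.45655 + (1188/4405)·0.66696 + (1168/4405)·0.68341 + (1276/4405)·0.69124 = 0.6414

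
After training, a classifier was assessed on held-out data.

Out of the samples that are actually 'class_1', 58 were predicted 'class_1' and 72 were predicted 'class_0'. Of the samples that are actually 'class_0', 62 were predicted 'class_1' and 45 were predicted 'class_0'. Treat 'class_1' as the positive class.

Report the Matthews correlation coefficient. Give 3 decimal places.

-0.133

MCC = (TP·TN − FP·FN) / √((TP+FP)(TP+FN)(TN+FP)(TN+FN))
Numerator = 58·45 − 62·72 = -1854
Denominator = √(120·130·107·117) = √195296400 = 13974.8488
MCC = -1854 / 13974.8488 = -0.133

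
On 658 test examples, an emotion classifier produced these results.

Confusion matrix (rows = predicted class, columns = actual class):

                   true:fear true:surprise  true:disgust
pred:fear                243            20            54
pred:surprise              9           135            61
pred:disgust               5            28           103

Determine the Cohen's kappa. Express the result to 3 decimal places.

0.590

Observed agreement pₒ = trace/N = 481/658 = 0.7310
Expected agreement pₑ = Σ (rowᵢ·colᵢ)/N² = (257·317 + 183·205 + 218·136)/658² = 0.3433
κ = (pₒ − pₑ)/(1 − pₑ) = (0.7310 − 0.3433)/(1 − 0.3433) = 0.590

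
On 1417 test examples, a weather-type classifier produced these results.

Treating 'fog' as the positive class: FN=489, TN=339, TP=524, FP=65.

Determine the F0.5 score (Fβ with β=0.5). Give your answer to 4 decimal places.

0.7777

Fβ = (1+β²)·TP / ((1+β²)·TP + β²·FN + FP), with β²=1/4
= 1.25·524 / (1.25·524 + 0.25·489 + 65) = 0.7777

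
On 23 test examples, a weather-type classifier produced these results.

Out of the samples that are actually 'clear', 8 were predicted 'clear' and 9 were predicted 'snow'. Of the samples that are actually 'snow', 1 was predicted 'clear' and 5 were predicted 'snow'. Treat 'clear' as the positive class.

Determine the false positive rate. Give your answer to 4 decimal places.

0.1667

FPR = FP/(FP+TN) = 1/(1+5) = 0.1667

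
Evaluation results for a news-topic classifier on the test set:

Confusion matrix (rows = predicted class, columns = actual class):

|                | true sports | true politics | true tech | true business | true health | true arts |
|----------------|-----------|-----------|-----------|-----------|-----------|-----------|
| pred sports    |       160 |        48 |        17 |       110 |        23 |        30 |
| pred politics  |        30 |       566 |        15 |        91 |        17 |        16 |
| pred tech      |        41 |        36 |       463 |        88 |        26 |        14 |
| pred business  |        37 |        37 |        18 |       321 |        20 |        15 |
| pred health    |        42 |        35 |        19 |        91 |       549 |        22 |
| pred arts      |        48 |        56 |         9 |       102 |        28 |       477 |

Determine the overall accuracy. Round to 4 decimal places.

0.6823

Accuracy = trace / total = (160+566+463+321+549+477=2536) / 3717 = 2536/3717 = 0.6823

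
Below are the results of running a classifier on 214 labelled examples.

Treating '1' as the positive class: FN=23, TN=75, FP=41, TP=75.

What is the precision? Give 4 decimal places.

Precision = TP/(TP+FP) = 75/(75+41) = 75/116 = 0.6466

0.6466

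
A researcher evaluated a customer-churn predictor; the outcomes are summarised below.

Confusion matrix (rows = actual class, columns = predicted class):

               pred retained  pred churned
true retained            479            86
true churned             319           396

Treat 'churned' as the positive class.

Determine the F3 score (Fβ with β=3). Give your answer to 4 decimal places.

Fβ = (1+β²)·TP / ((1+β²)·TP + β²·FN + FP), with β²=9
= 10·396 / (10·396 + 9·319 + 86) = 0.5725

0.5725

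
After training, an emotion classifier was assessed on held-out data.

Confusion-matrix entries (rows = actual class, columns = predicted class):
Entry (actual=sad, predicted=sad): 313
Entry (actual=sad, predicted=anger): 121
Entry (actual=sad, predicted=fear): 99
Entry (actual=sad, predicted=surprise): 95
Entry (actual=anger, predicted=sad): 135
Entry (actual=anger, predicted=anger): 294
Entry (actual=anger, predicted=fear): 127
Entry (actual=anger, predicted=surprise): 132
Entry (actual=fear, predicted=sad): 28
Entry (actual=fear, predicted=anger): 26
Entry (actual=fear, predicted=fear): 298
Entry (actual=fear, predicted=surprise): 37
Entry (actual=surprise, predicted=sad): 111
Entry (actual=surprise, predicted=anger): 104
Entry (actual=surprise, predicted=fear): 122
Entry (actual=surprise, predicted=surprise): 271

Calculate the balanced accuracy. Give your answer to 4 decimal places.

0.5344

Balanced accuracy = mean of per-class recall.
  sad: recall = 313/628 = 0.49841
  anger: recall = 294/688 = 0.42733
  fear: recall = 298/389 = 0.76607
  surprise: recall = 271/608 = 0.44572
Mean = (0.49841 + 0.42733 + 0.76607 + 0.44572) / 4 = 0.5344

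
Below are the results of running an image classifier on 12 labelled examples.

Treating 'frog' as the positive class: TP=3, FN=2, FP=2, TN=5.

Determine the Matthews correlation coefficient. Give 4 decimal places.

MCC = (TP·TN − FP·FN) / √((TP+FP)(TP+FN)(TN+FP)(TN+FN))
Numerator = 3·5 − 2·2 = 11
Denominator = √(5·5·7·7) = √1225 = 35.0000
MCC = 11 / 35.0000 = 0.3143

0.3143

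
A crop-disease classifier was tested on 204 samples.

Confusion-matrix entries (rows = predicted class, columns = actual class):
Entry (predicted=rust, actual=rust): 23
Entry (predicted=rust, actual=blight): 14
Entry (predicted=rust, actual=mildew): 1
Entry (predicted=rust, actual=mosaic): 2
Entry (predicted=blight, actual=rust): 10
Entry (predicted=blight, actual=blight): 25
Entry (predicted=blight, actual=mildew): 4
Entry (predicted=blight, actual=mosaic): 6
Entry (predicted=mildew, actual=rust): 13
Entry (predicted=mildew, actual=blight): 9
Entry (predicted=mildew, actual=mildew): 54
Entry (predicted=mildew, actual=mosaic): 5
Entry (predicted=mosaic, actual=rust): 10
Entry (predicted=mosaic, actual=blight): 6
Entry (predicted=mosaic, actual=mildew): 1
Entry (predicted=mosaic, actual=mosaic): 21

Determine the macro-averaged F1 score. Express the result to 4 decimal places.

0.5834

Per-class F1 score (2·TP/(2·TP+FP+FN)):
  rust: TP=23, FP=14+1+2=17, FN=10+13+10=33 → 46/96 = 0.47917
  blight: TP=25, FP=10+4+6=20, FN=14+9+6=29 → 50/99 = 0.50505
  mildew: TP=54, FP=13+9+5=27, FN=1+4+1=6 → 108/141 = 0.76596
  mosaic: TP=21, FP=10+6+1=17, FN=2+6+5=13 → 42/72 = 0.58333
Macro-F1 score = mean = (0.47917 + 0.50505 + 0.76596 + 0.58333) / 4 = 0.5834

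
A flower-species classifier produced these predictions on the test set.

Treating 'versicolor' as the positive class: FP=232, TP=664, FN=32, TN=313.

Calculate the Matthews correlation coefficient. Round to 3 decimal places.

0.585

MCC = (TP·TN − FP·FN) / √((TP+FP)(TP+FN)(TN+FP)(TN+FN))
Numerator = 664·313 − 232·32 = 200408
Denominator = √(896·696·545·345) = √117255398400 = 342425.7560
MCC = 200408 / 342425.7560 = 0.585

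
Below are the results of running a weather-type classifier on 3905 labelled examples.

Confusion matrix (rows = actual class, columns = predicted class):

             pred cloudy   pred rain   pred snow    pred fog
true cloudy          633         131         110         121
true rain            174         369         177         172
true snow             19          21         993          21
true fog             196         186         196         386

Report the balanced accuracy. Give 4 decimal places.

0.5981

Balanced accuracy = mean of per-class recall.
  cloudy: recall = 633/995 = 0.63618
  rain: recall = 369/892 = 0.41368
  snow: recall = 993/1054 = 0.94213
  fog: recall = 386/964 = 0.40041
Mean = (0.63618 + 0.41368 + 0.94213 + 0.40041) / 4 = 0.5981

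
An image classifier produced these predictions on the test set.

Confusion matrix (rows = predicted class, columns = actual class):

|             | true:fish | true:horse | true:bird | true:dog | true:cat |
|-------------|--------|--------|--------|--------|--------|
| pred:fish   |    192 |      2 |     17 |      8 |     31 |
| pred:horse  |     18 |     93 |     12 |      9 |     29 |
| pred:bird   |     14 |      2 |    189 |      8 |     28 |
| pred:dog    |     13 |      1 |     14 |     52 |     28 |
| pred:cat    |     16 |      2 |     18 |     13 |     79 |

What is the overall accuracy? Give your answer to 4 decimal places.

Accuracy = trace / total = (192+93+189+52+79=605) / 888 = 605/888 = 0.6813

0.6813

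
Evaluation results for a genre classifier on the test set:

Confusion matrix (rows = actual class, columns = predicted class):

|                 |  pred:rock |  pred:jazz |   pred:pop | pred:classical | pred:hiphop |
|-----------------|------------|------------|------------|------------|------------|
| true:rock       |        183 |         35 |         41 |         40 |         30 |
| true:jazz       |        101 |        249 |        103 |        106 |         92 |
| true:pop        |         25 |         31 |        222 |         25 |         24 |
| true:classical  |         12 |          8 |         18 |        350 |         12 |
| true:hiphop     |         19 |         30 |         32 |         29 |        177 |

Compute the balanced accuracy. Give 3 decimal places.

0.622

Balanced accuracy = mean of per-class recall.
  rock: recall = 183/329 = 0.5562
  jazz: recall = 249/651 = 0.3825
  pop: recall = 222/327 = 0.6789
  classical: recall = 350/400 = 0.8750
  hiphop: recall = 177/287 = 0.6167
Mean = (0.5562 + 0.3825 + 0.6789 + 0.8750 + 0.6167) / 5 = 0.622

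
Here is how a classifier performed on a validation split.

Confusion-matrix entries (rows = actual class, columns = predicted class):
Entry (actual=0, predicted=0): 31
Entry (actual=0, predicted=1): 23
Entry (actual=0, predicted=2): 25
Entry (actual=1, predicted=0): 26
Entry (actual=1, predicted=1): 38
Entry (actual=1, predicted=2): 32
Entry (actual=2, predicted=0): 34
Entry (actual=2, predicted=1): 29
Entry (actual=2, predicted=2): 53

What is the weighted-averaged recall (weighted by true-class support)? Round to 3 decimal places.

Per-class recall (TP/(TP+FN)):
  0: TP=31, FN=23+25=48 → 31/79 = 0.3924
  1: TP=38, FN=26+32=58 → 38/96 = 0.3958
  2: TP=53, FN=34+29=63 → 53/116 = 0.4569
Weighted-recall = Σ (supportᵢ/N)·recallᵢ with N=291: (79/291)·0.3924 + (96/291)·0.3958 + (116/291)·0.4569 = 0.419

0.419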